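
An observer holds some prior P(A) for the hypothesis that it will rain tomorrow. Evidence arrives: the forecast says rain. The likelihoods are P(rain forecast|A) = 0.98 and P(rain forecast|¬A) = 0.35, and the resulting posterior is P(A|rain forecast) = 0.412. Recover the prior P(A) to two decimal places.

Bayes' rule in odds form gives O(A|E) = O(A)·[P(E|A)/P(E|¬A)], hence O(A) = O(A|E)/LR.
Posterior odds = 0.412/(1−0.412) = 0.7007. LR = 0.98/0.35 = 2.8000.
Prior odds = 0.7007/2.8000 = 0.2503, so P(A) = 0.2503/(1+0.2503) ≈ 0.20.

P(A) = 0.20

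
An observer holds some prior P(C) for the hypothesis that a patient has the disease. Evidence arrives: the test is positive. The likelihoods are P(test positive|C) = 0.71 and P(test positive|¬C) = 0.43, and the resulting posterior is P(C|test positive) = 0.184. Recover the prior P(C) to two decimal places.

Bayes' rule in odds form gives O(C|E) = O(C)·[P(E|C)/P(E|¬C)], hence O(C) = O(C|E)/LR.
Posterior odds = 0.184/(1−0.184) = 0.2255. LR = 0.71/0.43 = 1.6512.
Prior odds = 0.2255/1.6512 = 0.1366, so P(C) = 0.1366/(1+0.1366) ≈ 0.12.

P(C) = 0.12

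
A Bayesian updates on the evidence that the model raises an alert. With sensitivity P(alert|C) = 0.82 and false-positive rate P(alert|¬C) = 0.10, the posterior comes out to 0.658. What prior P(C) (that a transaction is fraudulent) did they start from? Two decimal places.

In odds form, posterior odds = prior odds × likelihood ratio, so prior odds = posterior odds ÷ LR.
Posterior odds = 0.658/(1−0.658) = 1.9240. LR = 0.82/0.10 = 8.2000.
Prior odds = 1.9240/8.2000 = 0.2346, so P(C) = 0.2346/(1+0.2346) ≈ 0.19.

P(C) = 0.19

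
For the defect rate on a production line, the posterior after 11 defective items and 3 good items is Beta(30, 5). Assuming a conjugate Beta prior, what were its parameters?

Under Beta–binomial conjugacy the posterior parameters are (α+s, β+f).
Subtract the data counts: 30−11=19, 5−3=2.

Beta(19, 2)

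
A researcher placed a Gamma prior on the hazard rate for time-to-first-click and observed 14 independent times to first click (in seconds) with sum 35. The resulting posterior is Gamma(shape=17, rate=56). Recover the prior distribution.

Gamma(shape=3, rate=21)

For an exponential likelihood with a Gamma(α, β) prior on the rate, n observations with total T give posterior Gamma(α+n, β+T).
So α = 17 − 14 = 3 and β = 56 − 35 = 21.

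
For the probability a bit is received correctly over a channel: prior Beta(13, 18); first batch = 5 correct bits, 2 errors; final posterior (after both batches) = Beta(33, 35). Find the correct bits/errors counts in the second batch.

15 correct bits and 15 errors

Because Beta–binomial updating is additive in the counts, the combined data contributed (α_post−α_prior, β_post−β_prior) successes and failures.
Total across both batches: 33−13=20 correct bits, 35−18=17 errors.
Subtract the first batch: 20−5=15 correct bits and 17−2=15 errors.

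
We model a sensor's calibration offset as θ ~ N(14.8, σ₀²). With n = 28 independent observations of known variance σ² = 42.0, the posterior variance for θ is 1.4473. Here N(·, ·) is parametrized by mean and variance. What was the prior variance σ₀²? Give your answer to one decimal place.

σ₀² = 41.2

Posterior precision equals prior precision plus data precision: 1/σ_n² = 1/σ₀² + n/σ².
So 1/σ₀² = 1/1.4473 − 28/42.0 = 0.690942 − 0.666667 = 0.024275.
Hence σ₀² = 1/0.024275 ≈ 41.2.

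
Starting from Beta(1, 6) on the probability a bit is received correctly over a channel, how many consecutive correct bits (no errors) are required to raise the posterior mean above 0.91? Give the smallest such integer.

k = 60

After k correct bits and 0 errors the posterior is Beta(1+k, 6), with mean (1+k)/(1+6+k).
Set (1+k)/(7+k) > 0.91 and solve: k > (0.91·7 − 1)/(1 − 0.91) = 59.667.
The smallest integer exceeding 59.667 is 60.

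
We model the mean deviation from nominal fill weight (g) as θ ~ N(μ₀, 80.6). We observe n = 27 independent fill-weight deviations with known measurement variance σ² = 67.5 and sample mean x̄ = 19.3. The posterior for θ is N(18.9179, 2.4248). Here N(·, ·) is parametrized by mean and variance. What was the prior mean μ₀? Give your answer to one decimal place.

The posterior mean is a precision-weighted average: μ_n = (τ₀μ₀ + τ_data·x̄)/(τ₀+τ_data), with τ₀=1/σ₀² and τ_data=n/σ².
Here τ₀ = 1/80.6 = 0.012407 and τ_data = 27/67.5 = 0.400000, so τ_n = 0.412407.
Rearranging for μ₀: μ₀ = (μ_n·τ_n − τ_data·x̄)/τ₀ = (18.9179·0.412407 − 0.400000·19.3) / 0.012407 = 0.081874/0.012407 ≈ 6.6.

μ₀ = 6.6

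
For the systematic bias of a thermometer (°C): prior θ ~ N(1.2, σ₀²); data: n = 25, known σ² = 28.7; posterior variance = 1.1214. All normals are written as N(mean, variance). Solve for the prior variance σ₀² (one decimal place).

σ₀² = 48.4

Posterior precision equals prior precision plus data precision: 1/σ_n² = 1/σ₀² + n/σ².
So 1/σ₀² = 1/1.1214 − 25/28.7 = 0.891742 − 0.871080 = 0.020662.
Hence σ₀² = 1/0.020662 ≈ 48.4.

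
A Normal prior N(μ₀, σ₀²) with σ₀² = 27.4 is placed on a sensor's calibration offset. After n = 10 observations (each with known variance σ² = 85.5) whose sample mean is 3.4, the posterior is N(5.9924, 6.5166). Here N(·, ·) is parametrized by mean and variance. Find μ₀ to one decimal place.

The posterior mean is a precision-weighted average: μ_n = (τ₀μ₀ + τ_data·x̄)/(τ₀+τ_data), with τ₀=1/σ₀² and τ_data=n/σ².
Here τ₀ = 1/27.4 = 0.036496 and τ_data = 10/85.5 = 0.116959, so τ_n = 0.153455.
Rearranging for μ₀: μ₀ = (μ_n·τ_n − τ_data·x̄)/τ₀ = (5.9924·0.153455 − 0.116959·3.4) / 0.036496 = 0.521903/0.036496 ≈ 14.3.

μ₀ = 14.3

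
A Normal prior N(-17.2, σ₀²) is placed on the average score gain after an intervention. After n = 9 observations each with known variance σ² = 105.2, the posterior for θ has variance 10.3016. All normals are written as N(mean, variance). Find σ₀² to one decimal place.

For the Normal–Normal model with known σ², precisions add: τ_n = τ₀ + n/σ².
So 1/σ₀² = 1/10.3016 − 9/105.2 = 0.097072 − 0.085551 = 0.011521.
Hence σ₀² = 1/0.011521 ≈ 86.8.

σ₀² = 86.8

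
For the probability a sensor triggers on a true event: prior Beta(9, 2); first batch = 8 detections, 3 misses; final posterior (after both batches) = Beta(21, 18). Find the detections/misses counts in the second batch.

Sequential conjugate updates are equivalent to a single update on the pooled data, so total successes = posterior α − prior α and total failures = posterior β − prior β.
Total across both batches: 21−9=12 detections, 18−2=16 misses.
Subtract the first batch: 12−8=4 detections and 16−3=13 misses.

4 detections and 13 misses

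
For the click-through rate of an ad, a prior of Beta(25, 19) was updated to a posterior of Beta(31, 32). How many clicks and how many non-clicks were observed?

6 clicks and 13 non-clicks

Beta is conjugate to the binomial likelihood: posterior = Beta(α+s, β+f).
So s = 31 − 25 = 6 and f = 32 − 19 = 13.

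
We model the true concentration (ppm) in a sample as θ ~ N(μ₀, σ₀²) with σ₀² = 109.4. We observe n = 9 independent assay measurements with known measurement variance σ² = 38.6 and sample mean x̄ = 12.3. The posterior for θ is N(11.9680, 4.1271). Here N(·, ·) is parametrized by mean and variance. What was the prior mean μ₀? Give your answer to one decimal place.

μ₀ = 3.5

With known observation variance, the Normal–Normal posterior has precision τ_n = τ₀ + n/σ² and mean μ_n = (τ₀μ₀ + (n/σ²)x̄)/τ_n.
Here τ₀ = 1/109.4 = 0.009141 and τ_data = 9/38.6 = 0.233161, so τ_n = 0.242302.
Rearranging for μ₀: μ₀ = (μ_n·τ_n − τ_data·x̄)/τ₀ = (11.9680·0.242302 − 0.233161·12.3) / 0.009141 = 0.031990/0.009141 ≈ 3.5.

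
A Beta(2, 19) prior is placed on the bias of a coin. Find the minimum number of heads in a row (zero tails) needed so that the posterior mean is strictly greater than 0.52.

k = 19

After k heads and 0 tails the posterior is Beta(2+k, 19), with mean (2+k)/(2+19+k).
Set (2+k)/(21+k) > 0.52 and solve: k > (0.52·21 − 2)/(1 − 0.52) = 18.583.
The smallest integer exceeding 18.583 is 19.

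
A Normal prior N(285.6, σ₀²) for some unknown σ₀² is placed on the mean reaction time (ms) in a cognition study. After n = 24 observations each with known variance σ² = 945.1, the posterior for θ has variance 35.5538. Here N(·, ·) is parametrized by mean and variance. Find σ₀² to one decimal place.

σ₀² = 366.0

For the Normal–Normal model with known σ², precisions add: τ_n = τ₀ + n/σ².
So 1/σ₀² = 1/35.5538 − 24/945.1 = 0.028126 − 0.025394 = 0.002732.
Hence σ₀² = 1/0.002732 ≈ 366.0.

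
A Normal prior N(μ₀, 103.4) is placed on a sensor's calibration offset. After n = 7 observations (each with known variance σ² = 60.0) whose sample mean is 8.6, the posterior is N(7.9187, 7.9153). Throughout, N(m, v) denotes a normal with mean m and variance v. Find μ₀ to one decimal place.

With known observation variance, the Normal–Normal posterior has precision τ_n = τ₀ + n/σ² and mean μ_n = (τ₀μ₀ + (n/σ²)x̄)/τ_n.
Here τ₀ = 1/103.4 = 0.009671 and τ_data = 7/60.0 = 0.116667, so τ_n = 0.126338.
Rearranging for μ₀: μ₀ = (μ_n·τ_n − τ_data·x̄)/τ₀ = (7.9187·0.126338 − 0.116667·8.6) / 0.009671 = -0.002903/0.009671 ≈ -0.3.

μ₀ = -0.3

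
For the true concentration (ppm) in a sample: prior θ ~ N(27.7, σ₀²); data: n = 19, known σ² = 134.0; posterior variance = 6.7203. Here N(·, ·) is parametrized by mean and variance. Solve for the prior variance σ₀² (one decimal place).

σ₀² = 142.6

For the Normal–Normal model with known σ², precisions add: τ_n = τ₀ + n/σ².
So 1/σ₀² = 1/6.7203 − 19/134.0 = 0.148803 − 0.141791 = 0.007012.
Hence σ₀² = 1/0.007012 ≈ 142.6.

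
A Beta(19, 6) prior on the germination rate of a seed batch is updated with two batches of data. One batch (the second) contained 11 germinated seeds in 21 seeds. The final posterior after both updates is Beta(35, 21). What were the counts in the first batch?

5 germinated seeds and 5 non-germinating seeds

Sequential conjugate updates are equivalent to a single update on the pooled data, so total successes = posterior α − prior α and total failures = posterior β − prior β.
Total across both batches: 35−19=16 germinated seeds, 21−6=15 non-germinating seeds.
Subtract the second batch: 16−11=5 germinated seeds and 15−10=5 non-germinating seeds.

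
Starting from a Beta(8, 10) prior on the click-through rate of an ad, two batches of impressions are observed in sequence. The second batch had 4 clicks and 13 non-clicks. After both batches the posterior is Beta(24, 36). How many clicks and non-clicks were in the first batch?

12 clicks and 13 non-clicks

Sequential conjugate updates are equivalent to a single update on the pooled data, so total successes = posterior α − prior α and total failures = posterior β − prior β.
Total across both batches: 24−8=16 clicks, 36−10=26 non-clicks.
Subtract the second batch: 16−4=12 clicks and 26−13=13 non-clicks.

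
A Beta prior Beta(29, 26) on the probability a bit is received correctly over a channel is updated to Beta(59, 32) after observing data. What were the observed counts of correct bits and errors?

30 correct bits and 6 errors

Under Beta–binomial conjugacy the posterior parameters are (α+s, β+f).
So s = 59 − 29 = 30 and f = 32 − 26 = 6.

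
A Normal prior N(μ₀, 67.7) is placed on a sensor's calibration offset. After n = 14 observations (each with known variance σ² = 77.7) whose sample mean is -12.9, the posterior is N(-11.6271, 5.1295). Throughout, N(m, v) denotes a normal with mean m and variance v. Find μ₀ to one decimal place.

μ₀ = 3.9

With known observation variance, the Normal–Normal posterior has precision τ_n = τ₀ + n/σ² and mean μ_n = (τ₀μ₀ + (n/σ²)x̄)/τ_n.
Here τ₀ = 1/67.7 = 0.014771 and τ_data = 14/77.7 = 0.180180, so τ_n = 0.194951.
Rearranging for μ₀: μ₀ = (μ_n·τ_n − τ_data·x̄)/τ₀ = (-11.6271·0.194951 − 0.180180·-12.9) / 0.014771 = 0.057607/0.014771 ≈ 3.9.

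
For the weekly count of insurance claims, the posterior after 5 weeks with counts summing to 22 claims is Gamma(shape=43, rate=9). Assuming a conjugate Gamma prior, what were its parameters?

A Gamma(α, β) prior (rate parametrization) on a Poisson rate with n observations summing to S gives posterior Gamma(α+S, β+n).
So α = 43 − 22 = 21 and β = 9 − 5 = 4.

Gamma(shape=21, rate=4)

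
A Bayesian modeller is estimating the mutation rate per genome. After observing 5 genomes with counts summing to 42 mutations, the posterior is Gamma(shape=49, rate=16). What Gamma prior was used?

Gamma–Poisson conjugacy: posterior shape = α + Σxᵢ, posterior rate = β + n.
So α = 49 − 42 = 7 and β = 16 − 5 = 11.

Gamma(shape=7, rate=11)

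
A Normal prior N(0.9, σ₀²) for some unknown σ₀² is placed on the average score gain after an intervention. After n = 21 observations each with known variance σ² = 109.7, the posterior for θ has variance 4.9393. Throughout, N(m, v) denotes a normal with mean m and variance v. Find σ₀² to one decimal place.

σ₀² = 90.7

For the Normal–Normal model with known σ², precisions add: τ_n = τ₀ + n/σ².
So 1/σ₀² = 1/4.9393 − 21/109.7 = 0.202458 − 0.191431 = 0.011027.
Hence σ₀² = 1/0.011027 ≈ 90.7.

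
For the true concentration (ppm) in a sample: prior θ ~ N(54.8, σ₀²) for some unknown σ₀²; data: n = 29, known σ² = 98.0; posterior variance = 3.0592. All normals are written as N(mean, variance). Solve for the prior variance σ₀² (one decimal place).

Posterior precision equals prior precision plus data precision: 1/σ_n² = 1/σ₀² + n/σ².
So 1/σ₀² = 1/3.0592 − 29/98.0 = 0.326883 − 0.295918 = 0.030965.
Hence σ₀² = 1/0.030965 ≈ 32.3.

σ₀² = 32.3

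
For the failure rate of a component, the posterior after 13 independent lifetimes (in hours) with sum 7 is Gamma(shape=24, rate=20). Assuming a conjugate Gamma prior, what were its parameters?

Gamma(shape=11, rate=13)

For an exponential likelihood with a Gamma(α, β) prior on the rate, n observations with total T give posterior Gamma(α+n, β+T).
So α = 24 − 13 = 11 and β = 20 − 7 = 13.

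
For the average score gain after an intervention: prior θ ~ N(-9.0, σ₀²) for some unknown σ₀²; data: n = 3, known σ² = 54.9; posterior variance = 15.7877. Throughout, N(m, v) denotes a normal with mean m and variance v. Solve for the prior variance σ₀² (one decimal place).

For the Normal–Normal model with known σ², precisions add: τ_n = τ₀ + n/σ².
So 1/σ₀² = 1/15.7877 − 3/54.9 = 0.063340 − 0.054645 = 0.008695.
Hence σ₀² = 1/0.008695 ≈ 115.0.

σ₀² = 115.0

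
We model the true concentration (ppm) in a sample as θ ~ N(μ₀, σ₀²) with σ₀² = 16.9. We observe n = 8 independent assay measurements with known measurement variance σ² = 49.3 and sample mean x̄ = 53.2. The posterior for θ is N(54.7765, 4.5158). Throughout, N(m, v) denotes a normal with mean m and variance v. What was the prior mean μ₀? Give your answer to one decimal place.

The posterior mean is a precision-weighted average: μ_n = (τ₀μ₀ + τ_data·x̄)/(τ₀+τ_data), with τ₀=1/σ₀² and τ_data=n/σ².
Here τ₀ = 1/16.9 = 0.059172 and τ_data = 8/49.3 = 0.162272, so τ_n = 0.221444.
Rearranging for μ₀: μ₀ = (μ_n·τ_n − τ_data·x̄)/τ₀ = (54.7765·0.221444 − 0.162272·53.2) / 0.059172 = 3.497057/0.059172 ≈ 59.1.

μ₀ = 59.1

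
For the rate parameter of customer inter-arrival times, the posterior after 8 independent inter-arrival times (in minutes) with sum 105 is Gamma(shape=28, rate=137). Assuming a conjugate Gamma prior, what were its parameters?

Gamma(shape=20, rate=32)

Gamma–exponential conjugacy: posterior shape = α + n, posterior rate = β + Σtᵢ.
So α = 28 − 8 = 20 and β = 137 − 105 = 32.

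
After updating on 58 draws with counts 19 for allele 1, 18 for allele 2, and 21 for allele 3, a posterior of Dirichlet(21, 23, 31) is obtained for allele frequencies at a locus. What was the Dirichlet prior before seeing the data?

Dirichlet(2, 5, 10)

For a Dirichlet(α) prior with multinomial counts c, the posterior is Dirichlet(α + c) componentwise.
Subtract each count from the matching posterior parameter: 21−19=2, 23−18=5, 31−21=10.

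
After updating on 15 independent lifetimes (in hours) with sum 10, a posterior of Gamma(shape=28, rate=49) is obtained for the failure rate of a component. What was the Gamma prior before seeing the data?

Gamma–exponential conjugacy: posterior shape = α + n, posterior rate = β + Σtᵢ.
So α = 28 − 15 = 13 and β = 49 − 10 = 39.

Gamma(shape=13, rate=39)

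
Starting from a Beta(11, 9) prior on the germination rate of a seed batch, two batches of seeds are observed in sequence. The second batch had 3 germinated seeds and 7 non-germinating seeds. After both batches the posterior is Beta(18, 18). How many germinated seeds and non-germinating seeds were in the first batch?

4 germinated seeds and 2 non-germinating seeds

Sequential conjugate updates are equivalent to a single update on the pooled data, so total successes = posterior α − prior α and total failures = posterior β − prior β.
Total across both batches: 18−11=7 germinated seeds, 18−9=9 non-germinating seeds.
Subtract the second batch: 7−3=4 germinated seeds and 9−7=2 non-germinating seeds.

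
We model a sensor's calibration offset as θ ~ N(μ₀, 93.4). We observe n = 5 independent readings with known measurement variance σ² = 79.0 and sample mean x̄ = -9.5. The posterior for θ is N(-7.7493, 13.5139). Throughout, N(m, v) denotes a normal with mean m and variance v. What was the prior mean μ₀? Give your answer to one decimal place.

The posterior mean is a precision-weighted average: μ_n = (τ₀μ₀ + τ_data·x̄)/(τ₀+τ_data), with τ₀=1/σ₀² and τ_data=n/σ².
Here τ₀ = 1/93.4 = 0.010707 and τ_data = 5/79.0 = 0.063291, so τ_n = 0.073998.
Rearranging for μ₀: μ₀ = (μ_n·τ_n − τ_data·x̄)/τ₀ = (-7.7493·0.073998 − 0.063291·-9.5) / 0.010707 = 0.027832/0.010707 ≈ 2.6.

μ₀ = 2.6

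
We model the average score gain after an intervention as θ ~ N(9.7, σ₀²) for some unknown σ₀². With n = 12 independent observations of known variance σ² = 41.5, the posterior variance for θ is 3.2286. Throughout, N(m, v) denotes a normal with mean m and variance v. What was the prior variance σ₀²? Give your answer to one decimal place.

σ₀² = 48.6

Posterior precision equals prior precision plus data precision: 1/σ_n² = 1/σ₀² + n/σ².
So 1/σ₀² = 1/3.2286 − 12/41.5 = 0.309732 − 0.289157 = 0.020575.
Hence σ₀² = 1/0.020575 ≈ 48.6.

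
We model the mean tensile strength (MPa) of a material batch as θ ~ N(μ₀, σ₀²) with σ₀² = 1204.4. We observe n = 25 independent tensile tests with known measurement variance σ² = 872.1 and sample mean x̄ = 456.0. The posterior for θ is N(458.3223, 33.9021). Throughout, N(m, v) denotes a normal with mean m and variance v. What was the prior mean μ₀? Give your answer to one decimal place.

With known observation variance, the Normal–Normal posterior has precision τ_n = τ₀ + n/σ² and mean μ_n = (τ₀μ₀ + (n/σ²)x̄)/τ_n.
Here τ₀ = 1/1204.4 = 0.000830 and τ_data = 25/872.1 = 0.028666, so τ_n = 0.029496.
Rearranging for μ₀: μ₀ = (μ_n·τ_n − τ_data·x̄)/τ₀ = (458.3223·0.029496 − 0.028666·456.0) / 0.000830 = 0.446979/0.000830 ≈ 538.5.

μ₀ = 538.5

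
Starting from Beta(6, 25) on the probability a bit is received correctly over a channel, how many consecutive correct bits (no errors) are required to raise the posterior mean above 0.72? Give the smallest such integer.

k = 59

After k correct bits and 0 errors the posterior is Beta(6+k, 25), with mean (6+k)/(6+25+k).
Set (6+k)/(31+k) > 0.72 and solve: k > (0.72·31 − 6)/(1 − 0.72) = 58.286.
The smallest integer exceeding 58.286 is 59, and checking k=59: (65)/(90) = 0.7222 > 0.72.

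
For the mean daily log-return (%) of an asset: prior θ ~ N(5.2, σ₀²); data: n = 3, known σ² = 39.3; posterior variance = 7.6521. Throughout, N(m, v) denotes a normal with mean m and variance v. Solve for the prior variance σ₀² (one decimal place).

σ₀² = 18.4

Posterior precision equals prior precision plus data precision: 1/σ_n² = 1/σ₀² + n/σ².
So 1/σ₀² = 1/7.6521 − 3/39.3 = 0.130683 − 0.076336 = 0.054347.
Hence σ₀² = 1/0.054347 ≈ 18.4.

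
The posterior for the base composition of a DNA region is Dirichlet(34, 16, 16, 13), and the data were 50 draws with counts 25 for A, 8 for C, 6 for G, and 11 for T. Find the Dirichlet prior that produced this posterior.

Dirichlet(9, 8, 10, 2)

For a Dirichlet(α) prior with multinomial counts c, the posterior is Dirichlet(α + c) componentwise.
Subtract each count from the matching posterior parameter: 34−25=9, 16−8=8, 16−6=10, 13−11=2.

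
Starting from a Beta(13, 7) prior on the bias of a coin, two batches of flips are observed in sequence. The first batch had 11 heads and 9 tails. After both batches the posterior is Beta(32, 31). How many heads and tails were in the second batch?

Because Beta–binomial updating is additive in the counts, the combined data contributed (α_post−α_prior, β_post−β_prior) successes and failures.
Total across both batches: 32−13=19 heads, 31−7=24 tails.
Subtract the first batch: 19−11=8 heads and 24−9=15 tails.

8 heads and 15 tails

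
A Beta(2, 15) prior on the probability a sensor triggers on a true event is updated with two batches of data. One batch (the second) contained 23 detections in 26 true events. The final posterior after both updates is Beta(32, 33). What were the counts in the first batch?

7 detections and 15 misses

Sequential conjugate updates are equivalent to a single update on the pooled data, so total successes = posterior α − prior α and total failures = posterior β − prior β.
Total across both batches: 32−2=30 detections, 33−15=18 misses.
Subtract the second batch: 30−23=7 detections and 18−3=15 misses.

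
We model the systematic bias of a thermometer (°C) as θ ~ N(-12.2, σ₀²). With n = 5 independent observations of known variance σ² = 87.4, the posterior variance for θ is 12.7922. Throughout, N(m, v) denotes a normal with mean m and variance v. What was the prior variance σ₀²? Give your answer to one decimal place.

σ₀² = 47.7

For the Normal–Normal model with known σ², precisions add: τ_n = τ₀ + n/σ².
So 1/σ₀² = 1/12.7922 − 5/87.4 = 0.078173 − 0.057208 = 0.020965.
Hence σ₀² = 1/0.020965 ≈ 47.7.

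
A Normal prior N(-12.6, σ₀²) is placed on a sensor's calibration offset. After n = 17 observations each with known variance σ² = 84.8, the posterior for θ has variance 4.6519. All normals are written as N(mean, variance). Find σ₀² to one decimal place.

For the Normal–Normal model with known σ², precisions add: τ_n = τ₀ + n/σ².
So 1/σ₀² = 1/4.6519 − 17/84.8 = 0.214966 − 0.200472 = 0.014494.
Hence σ₀² = 1/0.014494 ≈ 69.0.

σ₀² = 69.0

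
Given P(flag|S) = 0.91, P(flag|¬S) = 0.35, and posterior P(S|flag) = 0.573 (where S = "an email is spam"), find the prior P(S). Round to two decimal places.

In odds form, posterior odds = prior odds × likelihood ratio, so prior odds = posterior odds ÷ LR.
Posterior odds = 0.573/(1−0.573) = 1.3419. LR = 0.91/0.35 = 2.6000.
Prior odds = 1.3419/2.6000 = 0.5161, so P(S) = 0.5161/(1+0.5161) ≈ 0.34.

P(S) = 0.34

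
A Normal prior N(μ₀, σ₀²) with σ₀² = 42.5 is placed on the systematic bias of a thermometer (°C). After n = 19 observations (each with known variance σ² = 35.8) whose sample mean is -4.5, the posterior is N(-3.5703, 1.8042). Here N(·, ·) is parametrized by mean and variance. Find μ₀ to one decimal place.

μ₀ = 17.4

The posterior mean is a precision-weighted average: μ_n = (τ₀μ₀ + τ_data·x̄)/(τ₀+τ_data), with τ₀=1/σ₀² and τ_data=n/σ².
Here τ₀ = 1/42.5 = 0.023529 and τ_data = 19/35.8 = 0.530726, so τ_n = 0.554255.
Rearranging for μ₀: μ₀ = (μ_n·τ_n − τ_data·x̄)/τ₀ = (-3.5703·0.554255 − 0.530726·-4.5) / 0.023529 = 0.409410/0.023529 ≈ 17.4.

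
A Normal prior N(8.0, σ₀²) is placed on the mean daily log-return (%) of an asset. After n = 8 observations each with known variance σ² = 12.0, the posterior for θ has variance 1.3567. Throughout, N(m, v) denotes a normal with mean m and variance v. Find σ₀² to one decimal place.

σ₀² = 14.2

Posterior precision equals prior precision plus data precision: 1/σ_n² = 1/σ₀² + n/σ².
So 1/σ₀² = 1/1.3567 − 8/12.0 = 0.737083 − 0.666667 = 0.070416.
Hence σ₀² = 1/0.070416 ≈ 14.2.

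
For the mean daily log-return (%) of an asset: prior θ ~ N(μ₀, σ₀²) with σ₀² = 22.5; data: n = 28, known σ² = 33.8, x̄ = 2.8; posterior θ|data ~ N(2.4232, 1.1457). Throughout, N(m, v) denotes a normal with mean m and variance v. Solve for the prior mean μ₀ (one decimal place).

μ₀ = -4.6

With known observation variance, the Normal–Normal posterior has precision τ_n = τ₀ + n/σ² and mean μ_n = (τ₀μ₀ + (n/σ²)x̄)/τ_n.
Here τ₀ = 1/22.5 = 0.044444 and τ_data = 28/33.8 = 0.828402, so τ_n = 0.872846.
Rearranging for μ₀: μ₀ = (μ_n·τ_n − τ_data·x̄)/τ₀ = (2.4232·0.872846 − 0.828402·2.8) / 0.044444 = -0.204445/0.044444 ≈ -4.6.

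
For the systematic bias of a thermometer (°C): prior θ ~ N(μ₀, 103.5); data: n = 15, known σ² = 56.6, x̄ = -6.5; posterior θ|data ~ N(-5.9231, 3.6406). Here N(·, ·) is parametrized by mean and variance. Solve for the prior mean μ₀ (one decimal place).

The posterior mean is a precision-weighted average: μ_n = (τ₀μ₀ + τ_data·x̄)/(τ₀+τ_data), with τ₀=1/σ₀² and τ_data=n/σ².
Here τ₀ = 1/103.5 = 0.009662 and τ_data = 15/56.6 = 0.265018, so τ_n = 0.274680.
Rearranging for μ₀: μ₀ = (μ_n·τ_n − τ_data·x̄)/τ₀ = (-5.9231·0.274680 − 0.265018·-6.5) / 0.009662 = 0.095660/0.009662 ≈ 9.9.

μ₀ = 9.9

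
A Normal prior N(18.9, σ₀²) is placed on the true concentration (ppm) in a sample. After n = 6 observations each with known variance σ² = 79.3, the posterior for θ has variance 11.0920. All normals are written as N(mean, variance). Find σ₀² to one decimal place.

Posterior precision equals prior precision plus data precision: 1/σ_n² = 1/σ₀² + n/σ².
So 1/σ₀² = 1/11.0920 − 6/79.3 = 0.090155 − 0.075662 = 0.014493.
Hence σ₀² = 1/0.014493 ≈ 69.0.

σ₀² = 69.0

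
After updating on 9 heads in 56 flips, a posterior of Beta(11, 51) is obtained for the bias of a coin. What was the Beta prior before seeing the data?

Beta(2, 4)

Under Beta–binomial conjugacy the posterior parameters are (a+s, b+f).
Subtract the data counts: 11−9=2, 51−47=4.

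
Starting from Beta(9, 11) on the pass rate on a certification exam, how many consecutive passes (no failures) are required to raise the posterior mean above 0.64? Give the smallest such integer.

k = 11

After k passes and 0 failures the posterior is Beta(9+k, 11), with mean (9+k)/(9+11+k).
Set (9+k)/(20+k) > 0.64 and solve: k > (0.64·20 − 9)/(1 − 0.64) = 10.556.
The smallest integer exceeding 10.556 is 11, and checking k=11: (20)/(31) = 0.6452 > 0.64.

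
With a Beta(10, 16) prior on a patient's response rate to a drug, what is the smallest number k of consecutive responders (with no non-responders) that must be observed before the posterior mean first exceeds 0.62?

k = 17

After k responders and 0 non-responders the posterior is Beta(10+k, 16), with mean (10+k)/(10+16+k).
Set (10+k)/(26+k) > 0.62 and solve: k > (0.62·26 − 10)/(1 − 0.62) = 16.105.
The smallest integer exceeding 16.105 is 17.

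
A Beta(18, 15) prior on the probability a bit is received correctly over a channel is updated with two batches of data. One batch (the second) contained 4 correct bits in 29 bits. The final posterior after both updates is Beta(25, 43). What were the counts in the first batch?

Because Beta–binomial updating is additive in the counts, the combined data contributed (α_post−α_prior, β_post−β_prior) successes and failures.
Total across both batches: 25−18=7 correct bits, 43−15=28 errors.
Subtract the second batch: 7−4=3 correct bits and 28−25=3 errors.

3 correct bits and 3 errors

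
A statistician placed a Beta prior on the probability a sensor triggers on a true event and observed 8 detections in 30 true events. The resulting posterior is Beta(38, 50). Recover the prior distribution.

Beta is conjugate to the binomial likelihood: posterior = Beta(α+s, β+f).
Subtract the data counts: 38−8=30, 50−22=28.

Beta(30, 28)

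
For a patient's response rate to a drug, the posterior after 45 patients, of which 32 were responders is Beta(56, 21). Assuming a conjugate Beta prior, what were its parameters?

Beta(24, 8)

Under Beta–binomial conjugacy the posterior parameters are (α+s, β+f).
So α = 56 − 32 = 24 and β = 21 − 13 = 8.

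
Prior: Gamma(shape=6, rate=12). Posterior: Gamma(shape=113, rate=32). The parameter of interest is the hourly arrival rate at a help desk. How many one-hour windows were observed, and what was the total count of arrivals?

n = 20 one-hour windows with total 107 arrivals

A Gamma(α, β) prior (rate parametrization) on a Poisson rate with n observations summing to S gives posterior Gamma(α+S, β+n).
Matching: Σxᵢ = 113 − 6 = 107 and n = 32 − 12 = 20.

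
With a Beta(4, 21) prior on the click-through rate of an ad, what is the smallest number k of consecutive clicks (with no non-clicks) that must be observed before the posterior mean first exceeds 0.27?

After k clicks and 0 non-clicks the posterior is Beta(4+k, 21), with mean (4+k)/(4+21+k).
Set (4+k)/(25+k) > 0.27 and solve: k > (0.27·25 − 4)/(1 − 0.27) = 3.767.
The smallest integer exceeding 3.767 is 4, and checking k=4: (8)/(29) = 0.2759 > 0.27.

k = 4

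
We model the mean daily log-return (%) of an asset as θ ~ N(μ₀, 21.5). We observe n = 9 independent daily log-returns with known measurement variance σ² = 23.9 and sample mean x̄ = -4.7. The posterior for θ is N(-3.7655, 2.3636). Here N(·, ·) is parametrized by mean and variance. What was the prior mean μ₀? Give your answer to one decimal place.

The posterior mean is a precision-weighted average: μ_n = (τ₀μ₀ + τ_data·x̄)/(τ₀+τ_data), with τ₀=1/σ₀² and τ_data=n/σ².
Here τ₀ = 1/21.5 = 0.046512 and τ_data = 9/23.9 = 0.376569, so τ_n = 0.423081.
Rearranging for μ₀: μ₀ = (μ_n·τ_n − τ_data·x̄)/τ₀ = (-3.7655·0.423081 − 0.376569·-4.7) / 0.046512 = 0.176763/0.046512 ≈ 3.8.

μ₀ = 3.8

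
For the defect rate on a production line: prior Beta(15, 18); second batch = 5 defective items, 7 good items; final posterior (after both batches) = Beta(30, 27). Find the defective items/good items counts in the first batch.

10 defective items and 2 good items

Because Beta–binomial updating is additive in the counts, the combined data contributed (α_post−α_prior, β_post−β_prior) successes and failures.
Total across both batches: 30−15=15 defective items, 27−18=9 good items.
Subtract the second batch: 15−5=10 defective items and 9−7=2 good items.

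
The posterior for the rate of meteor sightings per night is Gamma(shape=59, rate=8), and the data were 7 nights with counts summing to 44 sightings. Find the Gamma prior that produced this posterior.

Gamma(shape=15, rate=1)

Gamma–Poisson conjugacy: posterior shape = α + Σxᵢ, posterior rate = β + n.
So α = 59 − 44 = 15 and β = 8 − 7 = 1.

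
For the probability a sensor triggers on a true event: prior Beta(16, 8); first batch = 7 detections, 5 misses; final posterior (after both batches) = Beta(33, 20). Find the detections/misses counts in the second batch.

10 detections and 7 misses

Sequential conjugate updates are equivalent to a single update on the pooled data, so total successes = posterior α − prior α and total failures = posterior β − prior β.
Total across both batches: 33−16=17 detections, 20−8=12 misses.
Subtract the first batch: 17−7=10 detections and 12−5=7 misses.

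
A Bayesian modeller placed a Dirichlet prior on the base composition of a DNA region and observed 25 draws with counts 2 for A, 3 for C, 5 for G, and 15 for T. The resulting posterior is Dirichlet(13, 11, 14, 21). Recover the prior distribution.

Dirichlet(11, 8, 9, 6)

For a Dirichlet(α) prior with multinomial counts c, the posterior is Dirichlet(α + c) componentwise.
Subtract each count from the matching posterior parameter: 13−2=11, 11−3=8, 14−5=9, 21−15=6.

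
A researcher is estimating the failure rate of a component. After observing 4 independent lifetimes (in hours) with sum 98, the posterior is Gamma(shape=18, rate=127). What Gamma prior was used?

Gamma–exponential conjugacy: posterior shape = α + n, posterior rate = β + Σtᵢ.
So α = 18 − 4 = 14 and β = 127 − 98 = 29.

Gamma(shape=14, rate=29)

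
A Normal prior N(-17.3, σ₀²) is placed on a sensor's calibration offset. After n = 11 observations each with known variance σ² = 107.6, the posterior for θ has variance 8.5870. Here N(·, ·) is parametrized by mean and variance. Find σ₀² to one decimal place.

For the Normal–Normal model with known σ², precisions add: τ_n = τ₀ + n/σ².
So 1/σ₀² = 1/8.5870 − 11/107.6 = 0.116455 − 0.102230 = 0.014225.
Hence σ₀² = 1/0.014225 ≈ 70.3.

σ₀² = 70.3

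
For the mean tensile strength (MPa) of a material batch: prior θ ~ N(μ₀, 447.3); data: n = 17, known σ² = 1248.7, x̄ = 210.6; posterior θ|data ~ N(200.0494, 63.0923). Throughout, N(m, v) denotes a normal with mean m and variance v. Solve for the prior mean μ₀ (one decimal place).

With known observation variance, the Normal–Normal posterior has precision τ_n = τ₀ + n/σ² and mean μ_n = (τ₀μ₀ + (n/σ²)x̄)/τ_n.
Here τ₀ = 1/447.3 = 0.002236 and τ_data = 17/1248.7 = 0.013614, so τ_n = 0.015850.
Rearranging for μ₀: μ₀ = (μ_n·τ_n − τ_data·x̄)/τ₀ = (200.0494·0.015850 − 0.013614·210.6) / 0.002236 = 0.303675/0.002236 ≈ 135.8.

μ₀ = 135.8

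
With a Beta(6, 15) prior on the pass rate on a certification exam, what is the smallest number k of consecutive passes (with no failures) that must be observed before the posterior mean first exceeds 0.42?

k = 5

After k passes and 0 failures the posterior is Beta(6+k, 15), with mean (6+k)/(6+15+k).
Set (6+k)/(21+k) > 0.42 and solve: k > (0.42·21 − 6)/(1 − 0.42) = 4.862.
The smallest integer exceeding 4.862 is 5, and checking k=5: (11)/(26) = 0.4231 > 0.42.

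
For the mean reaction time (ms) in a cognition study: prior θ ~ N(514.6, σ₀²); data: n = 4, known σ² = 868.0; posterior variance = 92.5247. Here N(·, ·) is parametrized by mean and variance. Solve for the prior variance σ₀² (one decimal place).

σ₀² = 161.3

Posterior precision equals prior precision plus data precision: 1/σ_n² = 1/σ₀² + n/σ².
So 1/σ₀² = 1/92.5247 − 4/868.0 = 0.010808 − 0.004608 = 0.006200.
Hence σ₀² = 1/0.006200 ≈ 161.3.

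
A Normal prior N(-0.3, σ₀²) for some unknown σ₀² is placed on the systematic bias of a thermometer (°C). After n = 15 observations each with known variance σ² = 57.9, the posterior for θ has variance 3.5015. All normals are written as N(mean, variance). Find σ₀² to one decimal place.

Posterior precision equals prior precision plus data precision: 1/σ_n² = 1/σ₀² + n/σ².
So 1/σ₀² = 1/3.5015 − 15/57.9 = 0.285592 − 0.259067 = 0.026525.
Hence σ₀² = 1/0.026525 ≈ 37.7.

σ₀² = 37.7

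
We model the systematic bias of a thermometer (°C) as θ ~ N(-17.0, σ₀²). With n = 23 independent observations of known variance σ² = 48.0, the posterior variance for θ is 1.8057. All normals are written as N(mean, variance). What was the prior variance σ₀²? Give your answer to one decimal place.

For the Normal–Normal model with known σ², precisions add: τ_n = τ₀ + n/σ².
So 1/σ₀² = 1/1.8057 − 23/48.0 = 0.553802 − 0.479167 = 0.074635.
Hence σ₀² = 1/0.074635 ≈ 13.4.

σ₀² = 13.4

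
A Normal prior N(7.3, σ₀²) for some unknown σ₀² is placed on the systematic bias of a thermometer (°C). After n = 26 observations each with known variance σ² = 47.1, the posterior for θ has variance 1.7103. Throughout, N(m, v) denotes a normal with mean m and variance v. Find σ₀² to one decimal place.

σ₀² = 30.6

Posterior precision equals prior precision plus data precision: 1/σ_n² = 1/σ₀² + n/σ².
So 1/σ₀² = 1/1.7103 − 26/47.1 = 0.584693 − 0.552017 = 0.032676.
Hence σ₀² = 1/0.032676 ≈ 30.6.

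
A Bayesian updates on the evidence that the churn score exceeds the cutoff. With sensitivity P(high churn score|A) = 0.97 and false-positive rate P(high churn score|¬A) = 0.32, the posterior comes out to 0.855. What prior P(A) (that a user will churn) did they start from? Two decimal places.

P(A) = 0.66

In odds form, posterior odds = prior odds × likelihood ratio, so prior odds = posterior odds ÷ LR.
Posterior odds = 0.855/(1−0.855) = 5.8966. LR = 0.97/0.32 = 3.0312.
Prior odds = 5.8966/3.0312 = 1.9453, so P(A) = 1.9453/(1+1.9453) ≈ 0.66.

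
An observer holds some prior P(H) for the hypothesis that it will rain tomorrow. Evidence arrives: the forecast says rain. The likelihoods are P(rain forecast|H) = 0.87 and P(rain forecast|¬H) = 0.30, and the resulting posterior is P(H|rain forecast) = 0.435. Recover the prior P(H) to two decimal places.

P(H) = 0.21

Bayes' rule in odds form gives O(H|E) = O(H)·[P(E|H)/P(E|¬H)], hence O(H) = O(H|E)/LR.
Posterior odds = 0.435/(1−0.435) = 0.7699. LR = 0.87/0.30 = 2.9000.
Prior odds = 0.7699/2.9000 = 0.2655, so P(H) = 0.2655/(1+0.2655) ≈ 0.21.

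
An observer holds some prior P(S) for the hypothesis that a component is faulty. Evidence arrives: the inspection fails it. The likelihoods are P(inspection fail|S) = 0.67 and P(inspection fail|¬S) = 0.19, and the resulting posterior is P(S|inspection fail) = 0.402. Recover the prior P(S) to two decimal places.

P(S) = 0.16

Bayes' rule in odds form gives O(S|E) = O(S)·[P(E|S)/P(E|¬S)], hence O(S) = O(S|E)/LR.
Posterior odds = 0.402/(1−0.402) = 0.6722. LR = 0.67/0.19 = 3.5263.
Prior odds = 0.6722/3.5263 = 0.1906, so P(S) = 0.1906/(1+0.1906) ≈ 0.16.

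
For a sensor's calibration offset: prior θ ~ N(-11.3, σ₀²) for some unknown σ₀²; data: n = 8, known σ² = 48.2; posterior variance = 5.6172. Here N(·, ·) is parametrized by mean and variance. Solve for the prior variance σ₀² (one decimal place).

σ₀² = 83.0

For the Normal–Normal model with known σ², precisions add: τ_n = τ₀ + n/σ².
So 1/σ₀² = 1/5.6172 − 8/48.2 = 0.178025 − 0.165975 = 0.012050.
Hence σ₀² = 1/0.012050 ≈ 83.0.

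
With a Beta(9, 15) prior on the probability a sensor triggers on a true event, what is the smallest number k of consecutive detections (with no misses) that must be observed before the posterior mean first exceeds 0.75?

After k detections and 0 misses the posterior is Beta(9+k, 15), with mean (9+k)/(9+15+k).
Set (9+k)/(24+k) > 0.75 and solve: k > (0.75·24 − 9)/(1 − 0.75) = 36.000.
The smallest integer exceeding 36.000 is 37.

k = 37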